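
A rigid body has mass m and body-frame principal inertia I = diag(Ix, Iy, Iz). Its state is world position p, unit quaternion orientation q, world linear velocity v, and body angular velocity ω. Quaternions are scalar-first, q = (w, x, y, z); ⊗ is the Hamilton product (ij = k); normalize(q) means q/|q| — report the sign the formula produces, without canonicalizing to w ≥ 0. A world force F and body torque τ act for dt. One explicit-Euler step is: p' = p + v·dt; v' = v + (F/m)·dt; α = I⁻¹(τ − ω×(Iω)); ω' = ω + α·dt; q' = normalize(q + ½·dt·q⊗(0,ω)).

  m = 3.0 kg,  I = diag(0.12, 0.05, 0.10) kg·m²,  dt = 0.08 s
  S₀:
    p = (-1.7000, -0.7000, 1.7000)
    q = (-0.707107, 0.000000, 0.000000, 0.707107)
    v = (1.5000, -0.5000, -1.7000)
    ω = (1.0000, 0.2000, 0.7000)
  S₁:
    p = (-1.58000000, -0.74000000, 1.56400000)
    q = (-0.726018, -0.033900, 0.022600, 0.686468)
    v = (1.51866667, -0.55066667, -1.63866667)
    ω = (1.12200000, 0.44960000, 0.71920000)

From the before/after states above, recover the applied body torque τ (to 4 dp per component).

τ = (0.1900, 0.1700, 0.0100)

rate change Δω = (0.12200000, 0.24960000, 0.01920000)
gyro term ω₀×Iω₀ = (0.0070, 0.0140, -0.0140)
applied torque τ = (0.1900, 0.1700, 0.0100)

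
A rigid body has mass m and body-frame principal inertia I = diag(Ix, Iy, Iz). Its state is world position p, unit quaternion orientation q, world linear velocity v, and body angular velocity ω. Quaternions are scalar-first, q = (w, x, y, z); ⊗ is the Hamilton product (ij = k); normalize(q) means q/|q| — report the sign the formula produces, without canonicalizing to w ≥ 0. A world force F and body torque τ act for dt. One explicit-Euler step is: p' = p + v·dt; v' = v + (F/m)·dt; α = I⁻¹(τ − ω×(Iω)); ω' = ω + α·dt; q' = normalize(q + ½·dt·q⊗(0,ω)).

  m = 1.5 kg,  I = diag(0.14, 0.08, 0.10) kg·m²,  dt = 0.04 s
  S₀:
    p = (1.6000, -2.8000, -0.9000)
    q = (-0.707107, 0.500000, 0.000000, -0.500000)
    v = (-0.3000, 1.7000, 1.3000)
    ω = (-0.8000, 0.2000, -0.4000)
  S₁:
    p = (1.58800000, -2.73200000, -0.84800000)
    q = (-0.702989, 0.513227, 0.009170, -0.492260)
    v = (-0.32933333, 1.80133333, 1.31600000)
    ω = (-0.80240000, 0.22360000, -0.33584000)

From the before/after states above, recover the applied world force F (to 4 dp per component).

v₁ − v₀ = (-0.02933333, 0.10133333, 0.01600000)
applied force F = (-1.1000, 3.8000, 0.6000)

F = (-1.1000, 3.8000, 0.6000)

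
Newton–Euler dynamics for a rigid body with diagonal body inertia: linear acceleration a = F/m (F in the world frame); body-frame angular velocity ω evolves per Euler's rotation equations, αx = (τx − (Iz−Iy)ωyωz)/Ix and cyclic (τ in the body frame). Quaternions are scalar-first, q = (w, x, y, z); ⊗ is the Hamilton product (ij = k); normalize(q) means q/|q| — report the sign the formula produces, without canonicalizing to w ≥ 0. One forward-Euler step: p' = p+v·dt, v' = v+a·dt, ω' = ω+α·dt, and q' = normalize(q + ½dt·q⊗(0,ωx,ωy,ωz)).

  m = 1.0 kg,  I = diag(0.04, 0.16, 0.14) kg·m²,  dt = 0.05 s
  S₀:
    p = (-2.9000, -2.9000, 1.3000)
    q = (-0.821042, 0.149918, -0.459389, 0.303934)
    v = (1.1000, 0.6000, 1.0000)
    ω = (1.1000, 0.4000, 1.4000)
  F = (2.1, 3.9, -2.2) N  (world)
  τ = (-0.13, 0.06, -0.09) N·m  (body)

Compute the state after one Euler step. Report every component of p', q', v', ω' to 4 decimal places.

new position p' = (-2.8450, -2.8700, 1.3500)
v' = v + a·dt = (1.2050, 0.7950, 0.8900)
ω×(Iω) gyroscopic = (-0.0112, -0.1540, 0.0528)
(τ − ω×Iω)/I = (-2.9700, 1.3375, -1.0200)
ω' = ω + α·dt = (0.9515, 0.4669, 1.3490)
q⊗(0,ω) = (-0.4066618, -1.6678644, -0.2039746, -0.5841637)
q' = normalize(q + ½dt·q⊗(0,ω)) = (-0.8303, 0.1081, -0.4640, 0.2890)

p' = (-2.8450, -2.8700, 1.3500)
q' = (-0.8303, 0.1081, -0.4640, 0.2890)
v' = (1.2050, 0.7950, 0.8900)
ω' = (0.9515, 0.4669, 1.3490)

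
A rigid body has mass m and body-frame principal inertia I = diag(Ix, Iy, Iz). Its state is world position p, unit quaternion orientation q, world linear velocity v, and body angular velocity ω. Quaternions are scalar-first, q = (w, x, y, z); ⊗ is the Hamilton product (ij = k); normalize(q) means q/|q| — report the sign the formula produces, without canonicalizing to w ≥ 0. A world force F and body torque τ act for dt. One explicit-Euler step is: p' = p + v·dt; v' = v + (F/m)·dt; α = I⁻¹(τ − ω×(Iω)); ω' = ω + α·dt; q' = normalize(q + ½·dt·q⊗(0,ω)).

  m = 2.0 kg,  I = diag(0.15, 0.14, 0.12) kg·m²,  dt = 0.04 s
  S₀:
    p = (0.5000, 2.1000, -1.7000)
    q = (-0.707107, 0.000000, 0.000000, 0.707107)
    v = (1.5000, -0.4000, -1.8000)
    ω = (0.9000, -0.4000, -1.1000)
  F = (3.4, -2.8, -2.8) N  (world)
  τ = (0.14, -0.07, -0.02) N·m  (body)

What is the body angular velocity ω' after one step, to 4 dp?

ω' = (0.9397, -0.4115, -1.1079)

gyro term ω×Iω = (-0.0088, -0.0297, 0.0036)
(τ − ω×Iω)/I = (0.9920, -0.2879, -0.1967)
new body rate ω' = (0.9397, -0.4115, -1.1079)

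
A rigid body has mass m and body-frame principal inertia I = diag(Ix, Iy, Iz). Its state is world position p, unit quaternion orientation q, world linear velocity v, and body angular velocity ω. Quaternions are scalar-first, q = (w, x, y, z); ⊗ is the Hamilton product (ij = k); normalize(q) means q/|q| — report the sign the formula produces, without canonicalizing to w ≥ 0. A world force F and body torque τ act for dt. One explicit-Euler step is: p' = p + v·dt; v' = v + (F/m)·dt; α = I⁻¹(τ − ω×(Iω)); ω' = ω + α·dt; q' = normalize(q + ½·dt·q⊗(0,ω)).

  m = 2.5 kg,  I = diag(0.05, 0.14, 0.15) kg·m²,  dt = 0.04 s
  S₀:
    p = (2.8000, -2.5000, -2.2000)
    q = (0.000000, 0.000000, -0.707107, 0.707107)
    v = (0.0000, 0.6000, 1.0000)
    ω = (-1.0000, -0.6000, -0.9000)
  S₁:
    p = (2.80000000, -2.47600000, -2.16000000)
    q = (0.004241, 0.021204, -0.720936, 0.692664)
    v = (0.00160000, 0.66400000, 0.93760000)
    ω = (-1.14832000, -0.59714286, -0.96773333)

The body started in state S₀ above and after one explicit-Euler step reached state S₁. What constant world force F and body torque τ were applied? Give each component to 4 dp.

ω₁ − ω₀ = (-0.14832000, 0.00285714, -0.06773333)
gyro term ω₀×Iω₀ = (0.0054, -0.0900, 0.0540)
applied torque τ = (-0.1800, -0.0800, -0.2000)
velocity change Δv = (0.00160000, 0.06400000, -0.06240000)
F = m·Δv/dt = (0.1000, 4.0000, -3.9000)

F = (0.1000, 4.0000, -3.9000)
τ = (-0.1800, -0.0800, -0.2000)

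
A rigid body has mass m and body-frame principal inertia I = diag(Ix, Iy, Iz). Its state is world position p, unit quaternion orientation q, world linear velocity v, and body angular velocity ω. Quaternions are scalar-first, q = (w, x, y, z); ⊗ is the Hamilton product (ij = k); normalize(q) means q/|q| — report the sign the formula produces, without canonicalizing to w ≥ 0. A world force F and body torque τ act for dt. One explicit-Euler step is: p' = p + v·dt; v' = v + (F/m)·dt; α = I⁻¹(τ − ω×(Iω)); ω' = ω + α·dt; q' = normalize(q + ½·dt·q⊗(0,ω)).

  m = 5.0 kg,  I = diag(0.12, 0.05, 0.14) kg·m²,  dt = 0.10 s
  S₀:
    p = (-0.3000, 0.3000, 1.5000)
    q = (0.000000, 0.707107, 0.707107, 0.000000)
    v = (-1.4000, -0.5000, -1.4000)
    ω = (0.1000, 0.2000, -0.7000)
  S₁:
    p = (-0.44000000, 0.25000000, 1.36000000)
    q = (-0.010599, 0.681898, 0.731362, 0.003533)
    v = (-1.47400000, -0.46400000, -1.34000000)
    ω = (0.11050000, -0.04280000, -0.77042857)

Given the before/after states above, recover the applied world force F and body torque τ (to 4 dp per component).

F = (-3.7000, 1.8000, 3.0000)
τ = (0.0000, -0.1200, -0.1000)

velocity change Δv = (-0.07400000, 0.03600000, 0.06000000)
F = m·Δv/dt = (-3.7000, 1.8000, 3.0000)
ω₁ − ω₀ = (0.01050000, -0.24280000, -0.07042857)
ω₀×(Iω₀) = (-0.0126, 0.0014, -0.0014)
applied torque τ = (0.0000, -0.1200, -0.1000)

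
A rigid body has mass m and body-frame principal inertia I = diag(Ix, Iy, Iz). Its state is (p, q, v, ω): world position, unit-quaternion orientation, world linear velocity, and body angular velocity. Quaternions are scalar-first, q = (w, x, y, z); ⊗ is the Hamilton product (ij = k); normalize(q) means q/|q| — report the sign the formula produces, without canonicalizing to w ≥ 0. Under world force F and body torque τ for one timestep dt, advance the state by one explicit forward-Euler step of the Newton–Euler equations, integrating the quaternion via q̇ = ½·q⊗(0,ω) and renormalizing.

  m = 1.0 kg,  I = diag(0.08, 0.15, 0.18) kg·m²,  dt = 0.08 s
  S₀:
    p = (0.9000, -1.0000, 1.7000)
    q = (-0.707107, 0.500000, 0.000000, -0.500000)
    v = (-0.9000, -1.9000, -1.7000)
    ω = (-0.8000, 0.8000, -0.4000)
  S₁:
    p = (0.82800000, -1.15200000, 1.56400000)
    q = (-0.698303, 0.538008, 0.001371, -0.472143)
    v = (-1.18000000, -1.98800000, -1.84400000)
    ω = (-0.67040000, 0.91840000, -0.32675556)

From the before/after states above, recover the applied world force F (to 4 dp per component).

Δv = v₁−v₀ = (-0.28000000, -0.08800000, -0.14400000)
F = m·Δv/dt = (-3.5000, -1.1000, -1.8000)

F = (-3.5000, -1.1000, -1.8000)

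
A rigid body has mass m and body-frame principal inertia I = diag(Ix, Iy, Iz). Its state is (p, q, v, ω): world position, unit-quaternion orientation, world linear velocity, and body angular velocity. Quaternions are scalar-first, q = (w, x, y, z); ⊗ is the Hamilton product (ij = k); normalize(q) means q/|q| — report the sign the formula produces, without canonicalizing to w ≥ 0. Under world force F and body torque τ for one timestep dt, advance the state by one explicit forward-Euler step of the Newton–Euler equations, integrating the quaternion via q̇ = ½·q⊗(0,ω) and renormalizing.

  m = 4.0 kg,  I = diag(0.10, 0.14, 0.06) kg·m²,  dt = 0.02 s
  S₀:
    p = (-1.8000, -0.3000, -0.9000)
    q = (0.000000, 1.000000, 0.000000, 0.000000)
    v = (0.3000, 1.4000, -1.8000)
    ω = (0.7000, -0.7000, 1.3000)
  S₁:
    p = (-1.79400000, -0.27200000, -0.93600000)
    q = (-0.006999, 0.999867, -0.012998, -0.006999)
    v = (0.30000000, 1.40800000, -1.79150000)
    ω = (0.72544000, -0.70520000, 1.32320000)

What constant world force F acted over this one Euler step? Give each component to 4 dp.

velocity change Δv = (0.00000000, 0.00800000, 0.00850000)
m·(v₁−v₀)/dt = (0.0000, 1.6000, 1.7000)

F = (0.0000, 1.6000, 1.7000)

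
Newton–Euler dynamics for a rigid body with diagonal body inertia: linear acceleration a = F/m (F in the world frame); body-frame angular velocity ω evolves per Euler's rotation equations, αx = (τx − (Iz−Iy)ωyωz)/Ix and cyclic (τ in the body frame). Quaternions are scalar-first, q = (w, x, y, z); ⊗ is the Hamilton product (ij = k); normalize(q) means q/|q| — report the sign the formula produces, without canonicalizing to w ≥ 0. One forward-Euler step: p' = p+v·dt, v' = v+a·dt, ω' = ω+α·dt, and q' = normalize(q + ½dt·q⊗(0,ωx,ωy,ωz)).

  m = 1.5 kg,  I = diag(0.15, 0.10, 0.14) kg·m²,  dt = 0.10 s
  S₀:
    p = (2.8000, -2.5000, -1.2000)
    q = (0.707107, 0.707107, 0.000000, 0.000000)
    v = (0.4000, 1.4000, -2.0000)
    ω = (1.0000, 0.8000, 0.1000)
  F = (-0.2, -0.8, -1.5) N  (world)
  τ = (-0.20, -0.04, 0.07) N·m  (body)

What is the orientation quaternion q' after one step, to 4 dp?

q' = (0.6704, 0.7409, 0.0247, 0.0318)

2q̇ = q⊗(0,ω) = (-0.7071070, 0.7071070, 0.4949749, 0.6363963)
q' = normalize(q + ½dt·q⊗(0,ω)) = (0.6704, 0.7409, 0.0247, 0.0318)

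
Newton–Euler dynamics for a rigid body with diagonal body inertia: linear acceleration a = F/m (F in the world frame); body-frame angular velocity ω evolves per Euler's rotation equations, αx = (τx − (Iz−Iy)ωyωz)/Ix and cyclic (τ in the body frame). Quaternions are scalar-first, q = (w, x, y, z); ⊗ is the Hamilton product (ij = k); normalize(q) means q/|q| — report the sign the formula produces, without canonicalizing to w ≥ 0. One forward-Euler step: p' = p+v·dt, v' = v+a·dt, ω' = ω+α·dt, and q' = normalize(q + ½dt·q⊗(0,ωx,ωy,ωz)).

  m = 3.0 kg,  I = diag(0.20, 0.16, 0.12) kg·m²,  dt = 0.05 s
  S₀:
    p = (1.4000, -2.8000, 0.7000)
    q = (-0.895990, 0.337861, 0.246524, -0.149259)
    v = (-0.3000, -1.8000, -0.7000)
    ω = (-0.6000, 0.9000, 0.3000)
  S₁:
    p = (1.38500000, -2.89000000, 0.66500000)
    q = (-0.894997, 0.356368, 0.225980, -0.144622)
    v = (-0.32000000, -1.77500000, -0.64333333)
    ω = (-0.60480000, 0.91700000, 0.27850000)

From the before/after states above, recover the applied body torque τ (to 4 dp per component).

Δω = ω₁−ω₀ = (-0.00480000, 0.01700000, -0.02150000)
precession coupling = (-0.0108, -0.0144, 0.0216)
applied torque τ = (-0.0300, 0.0400, -0.0300)

τ = (-0.0300, 0.0400, -0.0300)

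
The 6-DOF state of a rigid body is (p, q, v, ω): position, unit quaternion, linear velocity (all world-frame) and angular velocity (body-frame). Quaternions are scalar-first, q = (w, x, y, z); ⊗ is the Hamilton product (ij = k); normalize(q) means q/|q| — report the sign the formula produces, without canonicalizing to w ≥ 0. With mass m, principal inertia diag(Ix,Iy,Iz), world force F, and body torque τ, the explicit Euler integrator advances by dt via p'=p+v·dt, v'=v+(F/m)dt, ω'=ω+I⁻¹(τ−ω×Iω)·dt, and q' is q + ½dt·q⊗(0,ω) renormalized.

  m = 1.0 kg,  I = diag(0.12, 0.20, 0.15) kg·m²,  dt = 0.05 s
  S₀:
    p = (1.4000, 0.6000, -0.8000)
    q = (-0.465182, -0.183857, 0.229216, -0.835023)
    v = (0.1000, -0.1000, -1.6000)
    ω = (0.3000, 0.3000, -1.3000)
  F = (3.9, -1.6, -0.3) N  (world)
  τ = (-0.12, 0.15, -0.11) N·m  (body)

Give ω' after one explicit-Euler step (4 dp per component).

ω' = (0.2419, 0.3346, -1.3391)

α = I⁻¹(τ − ω×Iω) = (-1.1625, 0.6915, -0.7813)
ω' = ω + α·dt = (0.2419, 0.3346, -1.3391)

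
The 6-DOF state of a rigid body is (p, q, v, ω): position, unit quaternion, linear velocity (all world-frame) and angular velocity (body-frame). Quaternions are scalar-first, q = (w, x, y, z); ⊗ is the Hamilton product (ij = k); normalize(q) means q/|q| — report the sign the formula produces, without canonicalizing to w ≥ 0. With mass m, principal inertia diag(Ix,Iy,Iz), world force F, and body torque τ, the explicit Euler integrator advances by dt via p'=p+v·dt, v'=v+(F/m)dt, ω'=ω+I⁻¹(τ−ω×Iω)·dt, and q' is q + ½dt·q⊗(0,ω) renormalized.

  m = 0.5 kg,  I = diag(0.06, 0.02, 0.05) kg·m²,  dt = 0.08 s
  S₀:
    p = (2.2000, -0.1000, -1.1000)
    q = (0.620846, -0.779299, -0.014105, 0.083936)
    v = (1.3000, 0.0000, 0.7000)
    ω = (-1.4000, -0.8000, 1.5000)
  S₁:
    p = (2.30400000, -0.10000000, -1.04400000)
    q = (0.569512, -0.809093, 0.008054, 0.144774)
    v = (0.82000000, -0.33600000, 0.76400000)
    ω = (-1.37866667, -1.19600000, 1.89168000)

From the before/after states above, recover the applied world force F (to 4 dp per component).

v₁ − v₀ = (-0.48000000, -0.33600000, 0.06400000)
applied force F = (-3.0000, -2.1000, 0.4000)

F = (-3.0000, -2.1000, 0.4000)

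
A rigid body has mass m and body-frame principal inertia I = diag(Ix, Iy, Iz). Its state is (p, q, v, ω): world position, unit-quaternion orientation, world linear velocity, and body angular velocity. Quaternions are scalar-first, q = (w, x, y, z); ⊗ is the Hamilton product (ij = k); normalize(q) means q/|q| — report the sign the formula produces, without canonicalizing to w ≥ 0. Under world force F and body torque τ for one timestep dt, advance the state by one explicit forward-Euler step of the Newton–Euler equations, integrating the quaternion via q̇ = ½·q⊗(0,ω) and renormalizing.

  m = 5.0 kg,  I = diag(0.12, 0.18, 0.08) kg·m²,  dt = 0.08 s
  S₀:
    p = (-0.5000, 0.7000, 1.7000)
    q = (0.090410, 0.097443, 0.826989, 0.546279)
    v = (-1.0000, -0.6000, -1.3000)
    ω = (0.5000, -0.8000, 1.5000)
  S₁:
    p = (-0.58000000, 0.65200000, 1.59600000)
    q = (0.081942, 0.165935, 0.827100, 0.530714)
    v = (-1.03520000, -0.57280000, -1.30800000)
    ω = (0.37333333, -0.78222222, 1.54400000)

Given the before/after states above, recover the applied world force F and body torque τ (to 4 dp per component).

rate change Δω = (-0.12666667, 0.01777778, 0.04400000)
ω₀×(Iω₀) = (0.1200, 0.0300, -0.0240)
τ = I·(Δω/dt) + ω₀×(Iω₀) = (-0.0700, 0.0700, 0.0200)
Δv = v₁−v₀ = (-0.03520000, 0.02720000, -0.00800000)
m·(v₁−v₀)/dt = (-2.2000, 1.7000, -0.5000)

F = (-2.2000, 1.7000, -0.5000)
τ = (-0.0700, 0.0700, 0.0200)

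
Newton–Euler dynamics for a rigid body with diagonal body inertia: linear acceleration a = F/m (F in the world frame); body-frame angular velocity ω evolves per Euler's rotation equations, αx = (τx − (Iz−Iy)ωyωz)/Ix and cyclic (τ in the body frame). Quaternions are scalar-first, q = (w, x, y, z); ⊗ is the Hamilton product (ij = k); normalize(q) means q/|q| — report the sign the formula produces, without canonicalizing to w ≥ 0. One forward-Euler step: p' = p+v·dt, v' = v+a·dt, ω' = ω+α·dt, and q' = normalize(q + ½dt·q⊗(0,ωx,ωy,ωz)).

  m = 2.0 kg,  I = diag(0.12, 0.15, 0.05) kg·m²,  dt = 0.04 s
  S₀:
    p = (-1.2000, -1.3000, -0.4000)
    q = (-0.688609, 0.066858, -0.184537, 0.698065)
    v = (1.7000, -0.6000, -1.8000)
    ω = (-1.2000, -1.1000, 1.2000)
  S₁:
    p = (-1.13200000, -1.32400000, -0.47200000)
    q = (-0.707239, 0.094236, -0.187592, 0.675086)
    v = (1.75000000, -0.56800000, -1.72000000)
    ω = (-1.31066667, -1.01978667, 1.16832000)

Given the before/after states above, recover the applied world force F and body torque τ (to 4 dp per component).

Δω = ω₁−ω₀ = (-0.11066667, 0.08021333, -0.03168000)
precession coupling = (0.1320, -0.1008, 0.0396)
τ = I·(Δω/dt) + ω₀×(Iω₀) = (-0.2000, 0.2000, 0.0000)
v₁ − v₀ = (0.05000000, 0.03200000, 0.08000000)
applied force F = (2.5000, 1.6000, 4.0000)

F = (2.5000, 1.6000, 4.0000)
τ = (-0.2000, 0.2000, 0.0000)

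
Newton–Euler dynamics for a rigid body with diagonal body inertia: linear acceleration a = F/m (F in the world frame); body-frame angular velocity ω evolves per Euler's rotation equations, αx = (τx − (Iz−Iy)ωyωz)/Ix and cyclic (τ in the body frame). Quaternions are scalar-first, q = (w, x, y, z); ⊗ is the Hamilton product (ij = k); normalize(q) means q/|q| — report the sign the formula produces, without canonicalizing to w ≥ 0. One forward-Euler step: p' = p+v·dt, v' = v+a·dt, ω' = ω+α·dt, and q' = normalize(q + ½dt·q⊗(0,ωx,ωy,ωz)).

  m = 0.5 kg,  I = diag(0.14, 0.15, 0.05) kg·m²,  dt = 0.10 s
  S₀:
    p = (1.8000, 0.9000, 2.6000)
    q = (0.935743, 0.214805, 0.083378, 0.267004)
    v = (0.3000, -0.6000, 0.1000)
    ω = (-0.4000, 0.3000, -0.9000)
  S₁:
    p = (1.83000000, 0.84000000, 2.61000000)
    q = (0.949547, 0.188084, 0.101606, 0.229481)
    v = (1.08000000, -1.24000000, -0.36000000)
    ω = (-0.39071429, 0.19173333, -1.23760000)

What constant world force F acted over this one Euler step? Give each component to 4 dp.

F = (3.9000, -3.2000, -2.3000)

v₁ − v₀ = (0.78000000, -0.64000000, -0.46000000)
applied force F = (3.9000, -3.2000, -2.3000)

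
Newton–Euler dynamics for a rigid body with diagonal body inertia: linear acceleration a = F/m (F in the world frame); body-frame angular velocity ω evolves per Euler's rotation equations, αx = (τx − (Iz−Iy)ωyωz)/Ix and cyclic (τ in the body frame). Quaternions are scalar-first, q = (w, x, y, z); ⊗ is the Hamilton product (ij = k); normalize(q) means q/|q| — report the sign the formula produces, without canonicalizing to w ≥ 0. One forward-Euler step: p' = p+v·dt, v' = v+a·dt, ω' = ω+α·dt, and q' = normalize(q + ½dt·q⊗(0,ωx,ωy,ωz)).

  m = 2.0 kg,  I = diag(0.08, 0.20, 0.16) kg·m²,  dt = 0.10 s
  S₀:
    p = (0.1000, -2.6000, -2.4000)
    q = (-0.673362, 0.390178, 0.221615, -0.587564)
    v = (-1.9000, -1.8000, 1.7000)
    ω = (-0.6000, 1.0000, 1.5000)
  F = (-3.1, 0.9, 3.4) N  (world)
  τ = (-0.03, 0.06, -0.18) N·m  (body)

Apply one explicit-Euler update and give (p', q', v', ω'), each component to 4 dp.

p' = (-0.0900, -2.7800, -2.2300)
q' = (-0.6259, 0.4543, 0.1755, -0.6092)
v' = (-2.0550, -1.7550, 1.8700)
ω' = (-0.5625, 0.9940, 1.4325)

precession coupling ω×(Iω) = (-0.0600, 0.0720, -0.0720)
(τ − ω×Iω)/I = (0.3750, -0.0600, -0.6750)
new body rate ω' = (-0.5625, 0.9940, 1.4325)
q⊗(0,ω) = (0.8938378, 1.3240037, -0.9060906, -0.4868960)
updated quaternion q' = (-0.6259, 0.4543, 0.1755, -0.6092)
a = (-1.5500, 0.4500, 1.7000)
p' = p + v·dt = (-0.0900, -2.7800, -2.2300)
new velocity v' = (-2.0550, -1.7550, 1.8700)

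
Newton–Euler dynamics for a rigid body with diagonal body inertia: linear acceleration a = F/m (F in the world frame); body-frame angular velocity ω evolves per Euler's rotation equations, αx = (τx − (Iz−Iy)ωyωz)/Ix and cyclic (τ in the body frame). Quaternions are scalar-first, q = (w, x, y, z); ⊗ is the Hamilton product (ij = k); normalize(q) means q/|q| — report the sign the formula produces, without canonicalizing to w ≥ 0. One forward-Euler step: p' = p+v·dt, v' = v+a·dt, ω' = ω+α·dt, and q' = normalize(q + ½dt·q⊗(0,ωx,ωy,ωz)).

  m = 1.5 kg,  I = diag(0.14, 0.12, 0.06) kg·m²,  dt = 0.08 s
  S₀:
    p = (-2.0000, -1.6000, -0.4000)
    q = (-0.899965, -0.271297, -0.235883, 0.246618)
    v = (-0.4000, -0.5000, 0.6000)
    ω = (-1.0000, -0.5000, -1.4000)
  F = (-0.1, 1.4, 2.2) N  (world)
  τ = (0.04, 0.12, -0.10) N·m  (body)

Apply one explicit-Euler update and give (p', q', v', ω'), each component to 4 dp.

p' = p + v·dt = (-2.0320, -1.6400, -0.3520)
v' = v + a·dt = (-0.4053, -0.4253, 0.7173)
(τ − ω×Iω)/I = (0.5857, 0.0667, -1.5000)
new body rate ω' = (-0.9531, -0.4947, -1.5200)
q⊗(0,ω) = (-0.0439733, 1.3535102, -0.1764513, 1.1597165)
updated quaternion q' = (-0.8994, -0.2166, -0.2423, 0.2923)

p' = (-2.0320, -1.6400, -0.3520)
q' = (-0.8994, -0.2166, -0.2423, 0.2923)
v' = (-0.4053, -0.4253, 0.7173)
ω' = (-0.9531, -0.4947, -1.5200)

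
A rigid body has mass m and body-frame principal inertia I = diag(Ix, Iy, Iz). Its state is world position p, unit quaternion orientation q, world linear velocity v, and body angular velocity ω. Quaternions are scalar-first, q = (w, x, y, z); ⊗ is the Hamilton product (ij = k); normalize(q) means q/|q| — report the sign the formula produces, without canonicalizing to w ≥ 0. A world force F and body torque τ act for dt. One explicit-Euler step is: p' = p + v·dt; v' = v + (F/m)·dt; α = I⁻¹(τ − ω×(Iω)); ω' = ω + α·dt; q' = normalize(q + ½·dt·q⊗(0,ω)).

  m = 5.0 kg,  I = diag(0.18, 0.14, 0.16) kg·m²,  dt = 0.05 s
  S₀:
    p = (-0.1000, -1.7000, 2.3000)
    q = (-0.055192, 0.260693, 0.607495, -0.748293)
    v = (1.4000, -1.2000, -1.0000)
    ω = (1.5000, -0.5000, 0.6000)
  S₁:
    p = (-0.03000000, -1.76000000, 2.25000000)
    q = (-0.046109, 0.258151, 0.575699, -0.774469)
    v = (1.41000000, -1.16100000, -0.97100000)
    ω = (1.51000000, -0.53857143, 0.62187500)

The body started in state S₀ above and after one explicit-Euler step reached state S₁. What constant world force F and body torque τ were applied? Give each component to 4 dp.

rate change Δω = (0.01000000, -0.03857143, 0.02187500)
ω₀×(Iω₀) = (-0.0060, 0.0180, 0.0300)
τ = I·(Δω/dt) + ω₀×(Iω₀) = (0.0300, -0.0900, 0.1000)
v₁ − v₀ = (0.01000000, 0.03900000, 0.02900000)
applied force F = (1.0000, 3.9000, 2.9000)

F = (1.0000, 3.9000, 2.9000)
τ = (0.0300, -0.0900, 0.1000)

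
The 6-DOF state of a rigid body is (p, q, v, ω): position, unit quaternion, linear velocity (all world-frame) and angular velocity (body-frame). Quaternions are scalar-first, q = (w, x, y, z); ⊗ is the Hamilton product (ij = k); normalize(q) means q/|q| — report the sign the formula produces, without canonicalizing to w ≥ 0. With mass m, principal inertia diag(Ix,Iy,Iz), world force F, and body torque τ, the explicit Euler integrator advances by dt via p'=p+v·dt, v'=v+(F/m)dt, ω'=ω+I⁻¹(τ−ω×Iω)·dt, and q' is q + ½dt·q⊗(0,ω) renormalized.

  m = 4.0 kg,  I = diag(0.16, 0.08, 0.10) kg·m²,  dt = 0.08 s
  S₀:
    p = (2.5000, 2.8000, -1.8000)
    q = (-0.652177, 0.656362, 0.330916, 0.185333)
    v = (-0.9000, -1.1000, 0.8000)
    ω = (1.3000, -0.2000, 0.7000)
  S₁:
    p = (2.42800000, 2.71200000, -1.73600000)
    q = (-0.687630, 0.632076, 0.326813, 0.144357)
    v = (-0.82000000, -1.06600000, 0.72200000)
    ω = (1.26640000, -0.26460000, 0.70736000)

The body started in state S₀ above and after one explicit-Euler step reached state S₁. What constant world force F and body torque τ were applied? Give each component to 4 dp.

Δω = ω₁−ω₀ = (-0.03360000, -0.06460000, 0.00736000)
precession coupling = (-0.0028, 0.0546, 0.0208)
I·α + gyro = (-0.0700, -0.0100, 0.0300)
Δv = v₁−v₀ = (0.08000000, 0.03400000, -0.07800000)
F = m·Δv/dt = (4.0000, 1.7000, -3.9000)

F = (4.0000, 1.7000, -3.9000)
τ = (-0.0700, -0.0100, 0.0300)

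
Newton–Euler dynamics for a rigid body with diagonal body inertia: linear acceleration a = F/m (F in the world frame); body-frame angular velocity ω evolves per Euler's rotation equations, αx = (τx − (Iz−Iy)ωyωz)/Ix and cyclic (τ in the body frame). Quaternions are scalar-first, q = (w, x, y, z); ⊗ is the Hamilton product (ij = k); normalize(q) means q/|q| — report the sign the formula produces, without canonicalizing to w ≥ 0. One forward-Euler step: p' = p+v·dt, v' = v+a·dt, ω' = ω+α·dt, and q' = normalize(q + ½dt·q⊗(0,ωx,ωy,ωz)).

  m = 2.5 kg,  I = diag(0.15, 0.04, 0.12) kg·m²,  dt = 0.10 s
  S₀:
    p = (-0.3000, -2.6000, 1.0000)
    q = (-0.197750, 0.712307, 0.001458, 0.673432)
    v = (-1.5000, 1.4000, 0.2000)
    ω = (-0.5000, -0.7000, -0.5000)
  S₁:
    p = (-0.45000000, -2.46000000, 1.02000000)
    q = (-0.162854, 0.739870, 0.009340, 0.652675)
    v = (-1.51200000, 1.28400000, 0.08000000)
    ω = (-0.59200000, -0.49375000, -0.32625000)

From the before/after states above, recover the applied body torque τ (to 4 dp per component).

τ = (-0.1100, 0.0900, 0.1700)

rate change Δω = (-0.09200000, 0.20625000, 0.17375000)
I·α + gyro = (-0.1100, 0.0900, 0.1700)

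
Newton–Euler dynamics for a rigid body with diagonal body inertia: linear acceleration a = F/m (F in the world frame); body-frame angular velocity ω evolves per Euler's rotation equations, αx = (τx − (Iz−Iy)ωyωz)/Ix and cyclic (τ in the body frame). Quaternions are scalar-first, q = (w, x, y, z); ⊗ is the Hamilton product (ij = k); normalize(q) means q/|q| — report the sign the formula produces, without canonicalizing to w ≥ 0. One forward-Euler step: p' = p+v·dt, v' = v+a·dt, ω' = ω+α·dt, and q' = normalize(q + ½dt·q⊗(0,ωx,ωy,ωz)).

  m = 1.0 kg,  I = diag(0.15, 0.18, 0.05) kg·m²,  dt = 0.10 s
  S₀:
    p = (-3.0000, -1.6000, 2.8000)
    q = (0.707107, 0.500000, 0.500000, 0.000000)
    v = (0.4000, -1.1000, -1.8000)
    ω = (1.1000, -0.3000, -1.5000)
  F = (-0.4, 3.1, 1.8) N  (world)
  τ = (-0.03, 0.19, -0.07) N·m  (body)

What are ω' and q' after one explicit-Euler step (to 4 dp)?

gyro term ω×Iω = (-0.0585, -0.1650, -0.0099)
angular accel α = (0.1900, 1.9722, -1.2020)
ω' = ω + α·dt = (1.1190, -0.1028, -1.6202)
2q̇ = q⊗(0,ω) = (-0.4000000, 0.0278177, 0.5378679, -1.7606605)
updated quaternion q' = (0.6841, 0.4992, 0.5246, -0.0876)

ω' = (1.1190, -0.1028, -1.6202)
q' = (0.6841, 0.4992, 0.5246, -0.0876)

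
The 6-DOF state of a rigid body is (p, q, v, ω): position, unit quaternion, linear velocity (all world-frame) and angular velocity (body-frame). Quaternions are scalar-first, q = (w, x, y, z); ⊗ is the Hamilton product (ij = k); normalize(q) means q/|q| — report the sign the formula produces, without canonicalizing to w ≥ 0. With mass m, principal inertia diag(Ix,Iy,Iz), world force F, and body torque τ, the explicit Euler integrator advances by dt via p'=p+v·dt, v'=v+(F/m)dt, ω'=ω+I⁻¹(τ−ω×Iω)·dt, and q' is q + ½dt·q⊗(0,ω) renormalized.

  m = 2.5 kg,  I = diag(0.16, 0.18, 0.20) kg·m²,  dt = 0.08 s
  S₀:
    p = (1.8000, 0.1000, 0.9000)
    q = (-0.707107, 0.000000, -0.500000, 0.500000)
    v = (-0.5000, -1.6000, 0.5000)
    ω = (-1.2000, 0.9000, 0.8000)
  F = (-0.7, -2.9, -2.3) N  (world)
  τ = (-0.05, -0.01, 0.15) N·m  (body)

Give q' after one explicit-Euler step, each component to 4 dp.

q⊗(0,ω) = (0.0500000, -0.0014716, -1.2363963, -1.1656856)
q + ½dt·q⊗(0,ω), renormalized = (-0.7035, -0.0001, -0.5482, 0.4523)

q' = (-0.7035, -0.0001, -0.5482, 0.4523)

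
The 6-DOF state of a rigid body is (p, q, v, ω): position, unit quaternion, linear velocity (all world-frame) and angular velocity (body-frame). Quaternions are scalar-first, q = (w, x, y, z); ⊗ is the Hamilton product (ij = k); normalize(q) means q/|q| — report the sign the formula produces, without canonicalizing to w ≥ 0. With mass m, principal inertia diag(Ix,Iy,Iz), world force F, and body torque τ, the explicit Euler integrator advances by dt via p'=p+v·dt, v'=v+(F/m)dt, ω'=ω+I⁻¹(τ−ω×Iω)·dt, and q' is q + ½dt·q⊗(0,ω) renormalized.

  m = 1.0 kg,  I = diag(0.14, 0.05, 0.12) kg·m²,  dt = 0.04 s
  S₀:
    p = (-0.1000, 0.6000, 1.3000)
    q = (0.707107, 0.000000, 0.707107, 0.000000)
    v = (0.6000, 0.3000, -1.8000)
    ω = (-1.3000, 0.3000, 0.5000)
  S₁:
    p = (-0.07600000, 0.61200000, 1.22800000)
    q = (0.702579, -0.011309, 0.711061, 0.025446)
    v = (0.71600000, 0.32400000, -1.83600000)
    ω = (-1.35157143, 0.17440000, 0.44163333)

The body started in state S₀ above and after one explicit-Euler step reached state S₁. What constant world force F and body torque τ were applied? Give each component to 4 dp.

Δω = ω₁−ω₀ = (-0.05157143, -0.12560000, -0.05836667)
τ = I·(Δω/dt) + ω₀×(Iω₀) = (-0.1700, -0.1700, -0.1400)
velocity change Δv = (0.11600000, 0.02400000, -0.03600000)
F = m·Δv/dt = (2.9000, 0.6000, -0.9000)

F = (2.9000, 0.6000, -0.9000)
τ = (-0.1700, -0.1700, -0.1400)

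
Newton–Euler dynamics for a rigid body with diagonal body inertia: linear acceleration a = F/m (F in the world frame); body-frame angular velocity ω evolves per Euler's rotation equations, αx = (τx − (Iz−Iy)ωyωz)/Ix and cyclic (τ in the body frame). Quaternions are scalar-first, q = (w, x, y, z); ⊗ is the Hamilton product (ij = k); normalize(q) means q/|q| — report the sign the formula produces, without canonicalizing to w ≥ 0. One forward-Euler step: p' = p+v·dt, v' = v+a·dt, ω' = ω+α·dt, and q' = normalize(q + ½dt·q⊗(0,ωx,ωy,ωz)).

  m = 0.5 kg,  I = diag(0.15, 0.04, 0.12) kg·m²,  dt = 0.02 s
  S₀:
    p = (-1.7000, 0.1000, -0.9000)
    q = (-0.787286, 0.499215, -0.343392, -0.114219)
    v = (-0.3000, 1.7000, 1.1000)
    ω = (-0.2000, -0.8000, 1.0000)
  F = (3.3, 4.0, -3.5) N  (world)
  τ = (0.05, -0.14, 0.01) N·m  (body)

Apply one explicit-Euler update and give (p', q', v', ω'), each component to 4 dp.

a = F/m = (6.6000, 8.0000, -7.0000)
p' = p + v·dt = (-1.7060, 0.1340, -0.8780)
new velocity v' = (-0.1680, 1.8600, 0.9600)
precession coupling ω×(Iω) = (-0.0640, -0.0060, -0.0176)
angular accel α = (0.7600, -3.3500, 0.2300)
ω' = ω + α·dt = (-0.1848, -0.8670, 1.0046)
q⊗(0,ω) = (-0.0606516, -0.2773100, 0.1534576, -1.2553364)
q + ½dt·q⊗(0,ω), renormalized = (-0.7878, 0.4964, -0.3418, -0.1268)

p' = (-1.7060, 0.1340, -0.8780)
q' = (-0.7878, 0.4964, -0.3418, -0.1268)
v' = (-0.1680, 1.8600, 0.9600)
ω' = (-0.1848, -0.8670, 1.0046)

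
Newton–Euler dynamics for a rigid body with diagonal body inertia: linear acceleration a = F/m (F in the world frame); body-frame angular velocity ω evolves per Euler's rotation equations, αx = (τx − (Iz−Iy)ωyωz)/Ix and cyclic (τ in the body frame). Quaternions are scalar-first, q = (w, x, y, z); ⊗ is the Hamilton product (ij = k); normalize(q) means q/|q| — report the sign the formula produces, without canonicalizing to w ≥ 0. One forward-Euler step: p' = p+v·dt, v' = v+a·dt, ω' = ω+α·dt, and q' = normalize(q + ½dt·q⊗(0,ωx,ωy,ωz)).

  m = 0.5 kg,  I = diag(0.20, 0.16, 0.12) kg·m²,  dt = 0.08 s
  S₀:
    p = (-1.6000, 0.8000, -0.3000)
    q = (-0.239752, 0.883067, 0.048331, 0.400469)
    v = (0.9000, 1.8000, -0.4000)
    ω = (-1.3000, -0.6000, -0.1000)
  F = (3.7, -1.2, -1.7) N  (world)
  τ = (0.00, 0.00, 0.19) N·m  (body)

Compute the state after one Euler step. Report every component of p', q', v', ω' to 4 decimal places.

p' = (-1.5280, 0.9440, -0.3320)
q' = (-0.1908, 0.9035, 0.0367, 0.3821)
v' = (1.4920, 1.6080, -0.6720)
ω' = (-1.2990, -0.6052, 0.0475)

gyro term ω×Iω = (-0.0024, 0.0104, -0.0312)
(τ − ω×Iω)/I = (0.0120, -0.0650, 1.8433)
new body rate ω' = (-1.2990, -0.6052, 0.0475)
Hamilton product q⊗(0,ω) = (1.2170326, 0.5471259, -0.2884518, -0.4430347)
updated quaternion q' = (-0.1908, 0.9035, 0.0367, 0.3821)
linear accel F/m = (7.4000, -2.4000, -3.4000)
p' = p + v·dt = (-1.5280, 0.9440, -0.3320)
v + (F/m)dt = (1.4920, 1.6080, -0.6720)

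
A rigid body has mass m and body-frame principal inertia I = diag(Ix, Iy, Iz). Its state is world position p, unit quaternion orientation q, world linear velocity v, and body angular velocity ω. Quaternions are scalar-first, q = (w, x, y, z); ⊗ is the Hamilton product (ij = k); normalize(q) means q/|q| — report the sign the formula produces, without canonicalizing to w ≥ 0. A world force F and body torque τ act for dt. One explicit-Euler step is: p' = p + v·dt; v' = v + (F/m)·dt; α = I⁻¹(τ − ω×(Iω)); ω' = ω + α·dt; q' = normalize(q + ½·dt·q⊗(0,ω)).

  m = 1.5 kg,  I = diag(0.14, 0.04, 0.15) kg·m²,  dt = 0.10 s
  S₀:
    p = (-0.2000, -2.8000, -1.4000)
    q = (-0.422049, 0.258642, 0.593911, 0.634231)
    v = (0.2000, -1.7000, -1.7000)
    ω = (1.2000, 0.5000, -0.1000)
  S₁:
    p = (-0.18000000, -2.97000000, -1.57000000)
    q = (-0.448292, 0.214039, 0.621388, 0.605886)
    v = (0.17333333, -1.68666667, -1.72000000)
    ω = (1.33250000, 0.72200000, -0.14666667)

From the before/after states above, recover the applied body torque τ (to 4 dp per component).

τ = (0.1800, 0.0900, -0.1300)

ω₁ − ω₀ = (0.13250000, 0.22200000, -0.04666667)
τ = I·(Δω/dt) + ω₀×(Iω₀) = (0.1800, 0.0900, -0.1300)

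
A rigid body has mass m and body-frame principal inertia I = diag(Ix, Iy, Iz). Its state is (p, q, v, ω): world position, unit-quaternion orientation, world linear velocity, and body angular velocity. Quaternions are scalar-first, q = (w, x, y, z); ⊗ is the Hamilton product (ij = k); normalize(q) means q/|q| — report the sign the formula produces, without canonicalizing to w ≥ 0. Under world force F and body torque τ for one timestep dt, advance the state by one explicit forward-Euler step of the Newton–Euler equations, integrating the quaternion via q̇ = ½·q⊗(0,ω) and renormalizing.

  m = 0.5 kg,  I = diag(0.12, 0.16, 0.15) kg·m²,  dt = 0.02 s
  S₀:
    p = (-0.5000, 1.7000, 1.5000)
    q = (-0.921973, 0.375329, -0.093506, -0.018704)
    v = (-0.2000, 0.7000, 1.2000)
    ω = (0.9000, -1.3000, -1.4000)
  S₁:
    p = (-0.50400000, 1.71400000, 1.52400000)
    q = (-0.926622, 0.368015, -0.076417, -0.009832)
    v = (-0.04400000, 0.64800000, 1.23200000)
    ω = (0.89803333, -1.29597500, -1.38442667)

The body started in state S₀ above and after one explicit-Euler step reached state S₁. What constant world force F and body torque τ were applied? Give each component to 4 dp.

F = (3.9000, -1.3000, 0.8000)
τ = (-0.0300, 0.0700, 0.0700)

ω₁ − ω₀ = (-0.00196667, 0.00402500, 0.01557333)
gyro term ω₀×Iω₀ = (-0.0182, 0.0378, -0.0468)
I·α + gyro = (-0.0300, 0.0700, 0.0700)
v₁ − v₀ = (0.15600000, -0.05200000, 0.03200000)
F = m·Δv/dt = (3.9000, -1.3000, 0.8000)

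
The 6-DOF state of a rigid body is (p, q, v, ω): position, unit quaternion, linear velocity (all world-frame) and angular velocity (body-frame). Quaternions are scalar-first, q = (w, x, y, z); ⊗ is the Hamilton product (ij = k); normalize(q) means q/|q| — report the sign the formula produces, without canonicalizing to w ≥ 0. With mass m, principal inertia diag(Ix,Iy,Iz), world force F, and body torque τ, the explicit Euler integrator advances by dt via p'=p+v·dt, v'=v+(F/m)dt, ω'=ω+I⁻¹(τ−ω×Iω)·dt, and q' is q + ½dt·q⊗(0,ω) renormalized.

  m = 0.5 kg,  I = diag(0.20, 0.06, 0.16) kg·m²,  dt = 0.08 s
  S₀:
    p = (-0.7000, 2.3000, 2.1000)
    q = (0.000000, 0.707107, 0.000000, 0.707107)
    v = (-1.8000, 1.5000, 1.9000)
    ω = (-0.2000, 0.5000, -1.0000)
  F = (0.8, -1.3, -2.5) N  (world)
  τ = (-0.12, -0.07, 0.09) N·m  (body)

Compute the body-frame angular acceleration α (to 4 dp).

α = (-0.3500, -1.3000, 0.4750)

ω×(Iω) gyroscopic = (-0.0500, 0.0080, 0.0140)
(τ − ω×Iω)/I = (-0.3500, -1.3000, 0.4750)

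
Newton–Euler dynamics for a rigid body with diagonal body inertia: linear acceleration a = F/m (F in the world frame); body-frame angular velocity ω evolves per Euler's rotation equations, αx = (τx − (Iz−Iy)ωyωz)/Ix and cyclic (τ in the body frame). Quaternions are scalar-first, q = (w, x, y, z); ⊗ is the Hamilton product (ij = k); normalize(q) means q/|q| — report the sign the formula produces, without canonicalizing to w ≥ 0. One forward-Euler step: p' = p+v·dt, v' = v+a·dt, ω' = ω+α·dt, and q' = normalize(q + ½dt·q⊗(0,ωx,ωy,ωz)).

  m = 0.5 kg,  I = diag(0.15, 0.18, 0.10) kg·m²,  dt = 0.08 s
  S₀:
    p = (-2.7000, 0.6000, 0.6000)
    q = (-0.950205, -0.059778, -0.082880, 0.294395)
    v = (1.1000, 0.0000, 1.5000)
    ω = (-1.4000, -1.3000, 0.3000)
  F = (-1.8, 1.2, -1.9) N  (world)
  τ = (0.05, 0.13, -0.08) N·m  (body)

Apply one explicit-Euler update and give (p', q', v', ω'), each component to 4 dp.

gyro term ω×Iω = (0.0312, -0.0210, 0.0546)
α = I⁻¹(τ − ω×Iω) = (0.1253, 0.8389, -1.3460)
ω + α·dt = (-1.3900, -1.2329, 0.1923)
Hamilton product q⊗(0,ω) = (-0.2797517, 1.6881365, 0.8410469, -0.3233821)
updated quaternion q' = (-0.9585, 0.0077, -0.0491, 0.2806)
a = F/m = (-3.6000, 2.4000, -3.8000)
p' = p + v·dt = (-2.6120, 0.6000, 0.7200)
v' = v + a·dt = (0.8120, 0.1920, 1.1960)

p' = (-2.6120, 0.6000, 0.7200)
q' = (-0.9585, 0.0077, -0.0491, 0.2806)
v' = (0.8120, 0.1920, 1.1960)
ω' = (-1.3900, -1.2329, 0.1923)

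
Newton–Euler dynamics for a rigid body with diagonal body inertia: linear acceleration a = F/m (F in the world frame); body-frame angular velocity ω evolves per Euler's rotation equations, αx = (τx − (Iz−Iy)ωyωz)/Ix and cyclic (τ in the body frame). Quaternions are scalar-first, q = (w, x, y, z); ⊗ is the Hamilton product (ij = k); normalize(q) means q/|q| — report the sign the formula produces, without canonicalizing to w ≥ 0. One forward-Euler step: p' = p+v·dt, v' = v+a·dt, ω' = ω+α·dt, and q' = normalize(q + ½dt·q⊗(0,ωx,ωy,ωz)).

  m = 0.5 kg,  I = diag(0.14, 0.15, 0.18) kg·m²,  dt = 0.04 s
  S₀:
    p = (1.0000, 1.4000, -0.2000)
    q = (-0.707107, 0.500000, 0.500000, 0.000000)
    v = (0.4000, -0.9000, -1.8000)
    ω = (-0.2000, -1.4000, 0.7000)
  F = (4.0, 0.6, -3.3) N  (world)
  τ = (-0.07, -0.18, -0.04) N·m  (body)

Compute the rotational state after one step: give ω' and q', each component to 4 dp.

ω' = (-0.2116, -1.4495, 0.6905)
q' = (-0.6908, 0.5096, 0.5125, -0.0219)

gyro term ω×Iω = (-0.0294, 0.0056, 0.0028)
angular accel α = (-0.2900, -1.2373, -0.2378)
ω' = ω + α·dt = (-0.2116, -1.4495, 0.6905)
q⊗(0,ω) = (0.8000000, 0.4914214, 0.6399498, -1.0949749)
q' = normalize(q + ½dt·q⊗(0,ω)) = (-0.6908, 0.5096, 0.5125, -0.0219)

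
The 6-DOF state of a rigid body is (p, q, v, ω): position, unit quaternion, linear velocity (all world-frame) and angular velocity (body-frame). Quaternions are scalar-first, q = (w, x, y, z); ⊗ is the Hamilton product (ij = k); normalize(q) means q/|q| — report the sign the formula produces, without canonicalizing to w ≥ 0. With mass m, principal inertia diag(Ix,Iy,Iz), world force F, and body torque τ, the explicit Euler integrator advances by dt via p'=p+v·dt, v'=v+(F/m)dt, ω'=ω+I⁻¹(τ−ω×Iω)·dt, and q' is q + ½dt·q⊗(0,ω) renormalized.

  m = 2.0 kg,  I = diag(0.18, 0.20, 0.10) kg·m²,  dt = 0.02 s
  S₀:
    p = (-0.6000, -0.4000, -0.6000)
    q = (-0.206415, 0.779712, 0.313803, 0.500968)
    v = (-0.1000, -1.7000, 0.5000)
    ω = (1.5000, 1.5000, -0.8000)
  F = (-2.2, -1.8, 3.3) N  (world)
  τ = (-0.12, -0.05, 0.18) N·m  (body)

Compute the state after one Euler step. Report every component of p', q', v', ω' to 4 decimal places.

a = (-1.1000, -0.9000, 1.6500)
new position p' = (-0.6020, -0.4340, -0.5900)
new velocity v' = (-0.1220, -1.7180, 0.5330)
(τ − ω×Iω)/I = (-1.3333, 0.2300, 1.3500)
new body rate ω' = (1.4733, 1.5046, -0.7730)
2q̇ = q⊗(0,ω) = (-1.2394981, -1.3121169, 1.0655991, 0.8639955)
q + ½dt·q⊗(0,ω), renormalized = (-0.2188, 0.7664, 0.3244, 0.5095)

p' = (-0.6020, -0.4340, -0.5900)
q' = (-0.2188, 0.7664, 0.3244, 0.5095)
v' = (-0.1220, -1.7180, 0.5330)
ω' = (1.4733, 1.5046, -0.7730)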